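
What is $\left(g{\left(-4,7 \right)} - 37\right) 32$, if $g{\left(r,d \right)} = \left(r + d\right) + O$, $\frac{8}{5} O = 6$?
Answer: $-968$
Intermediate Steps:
$O = \frac{15}{4}$ ($O = \frac{5}{8} \cdot 6 = \frac{15}{4} \approx 3.75$)
$g{\left(r,d \right)} = \frac{15}{4} + d + r$ ($g{\left(r,d \right)} = \left(r + d\right) + \frac{15}{4} = \left(d + r\right) + \frac{15}{4} = \frac{15}{4} + d + r$)
$\left(g{\left(-4,7 \right)} - 37\right) 32 = \left(\left(\frac{15}{4} + 7 - 4\right) - 37\right) 32 = \left(\frac{27}{4} - 37\right) 32 = \left(- \frac{121}{4}\right) 32 = -968$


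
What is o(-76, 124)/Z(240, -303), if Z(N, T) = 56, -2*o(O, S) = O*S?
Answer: 589/7 ≈ 84.143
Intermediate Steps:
o(O, S) = -O*S/2
o(-76, 124)/Z(240, -303) = -½*(-76)*124/56 = 4712*(1/56) = 589/7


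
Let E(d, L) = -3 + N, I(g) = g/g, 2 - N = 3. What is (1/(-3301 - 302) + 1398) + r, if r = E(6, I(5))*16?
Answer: 4806401/3603 ≈ 1334.0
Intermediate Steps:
N = -1 (N = 2 - 1*3 = 2 - 3 = -1)
I(g) = 1
E(d, L) = -4 (E(d, L) = -3 - 1 = -4)
r = -64 (r = -4*16 = -64)
(1/(-3301 - 302) + 1398) + r = (1/(-3301 - 302) + 1398) - 64 = (1/(-3603) + 1398) - 64 = (-1/3603 + 1398) - 64 = 5036993/3603 - 64 = 4806401/3603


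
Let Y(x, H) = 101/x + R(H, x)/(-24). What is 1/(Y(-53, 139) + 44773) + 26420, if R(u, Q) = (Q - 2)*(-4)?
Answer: 376070021378/14234293 ≈ 26420.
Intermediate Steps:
R(u, Q) = 8 - 4*Q (R(u, Q) = (-2 + Q)*(-4) = 8 - 4*Q)
Y(x, H) = -⅓ + 101/x + x/6 (Y(x, H) = 101/x + (8 - 4*x)/(-24) = 101/x + (8 - 4*x)*(-1/24) = 101/x + (-⅓ + x/6) = -⅓ + 101/x + x/6)
1/(Y(-53, 139) + 44773) + 26420 = 1/((⅙)*(606 - 53*(-2 - 53))/(-53) + 44773) + 26420 = 1/((⅙)*(-1/53)*(606 - 53*(-55)) + 44773) + 26420 = 1/((⅙)*(-1/53)*(606 + 2915) + 44773) + 26420 = 1/((⅙)*(-1/53)*3521 + 44773) + 26420 = 1/(-3521/318 + 44773) + 26420 = 1/(14234293/318) + 26420 = 318/14234293 + 26420 = 376070021378/14234293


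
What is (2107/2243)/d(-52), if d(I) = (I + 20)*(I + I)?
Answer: 2107/7464704 ≈ 0.00028226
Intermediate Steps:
d(I) = 2*I*(20 + I) (d(I) = (20 + I)*(2*I) = 2*I*(20 + I))
(2107/2243)/d(-52) = (2107/2243)/((2*(-52)*(20 - 52))) = (2107*(1/2243))/((2*(-52)*(-32))) = (2107/2243)/3328 = (2107/2243)*(1/3328) = 2107/7464704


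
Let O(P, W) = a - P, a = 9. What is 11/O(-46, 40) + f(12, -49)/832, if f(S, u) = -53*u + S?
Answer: 13877/4160 ≈ 3.3358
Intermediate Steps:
f(S, u) = S - 53*u
O(P, W) = 9 - P
11/O(-46, 40) + f(12, -49)/832 = 11/(9 - 1*(-46)) + (12 - 53*(-49))/832 = 11/(9 + 46) + (12 + 2597)*(1/832) = 11/55 + 2609*(1/832) = 11*(1/55) + 2609/832 = ⅕ + 2609/832 = 13877/4160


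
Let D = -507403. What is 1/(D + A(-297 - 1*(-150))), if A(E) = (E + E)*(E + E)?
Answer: -1/420967 ≈ -2.3755e-6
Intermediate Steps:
A(E) = 4*E² (A(E) = (2*E)*(2*E) = 4*E²)
1/(D + A(-297 - 1*(-150))) = 1/(-507403 + 4*(-297 - 1*(-150))²) = 1/(-507403 + 4*(-297 + 150)²) = 1/(-507403 + 4*(-147)²) = 1/(-507403 + 4*21609) = 1/(-507403 + 86436) = 1/(-420967) = -1/420967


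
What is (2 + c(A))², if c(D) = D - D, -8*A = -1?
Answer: 4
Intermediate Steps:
A = ⅛ (A = -⅛*(-1) = ⅛ ≈ 0.12500)
c(D) = 0 (c(D) = D - D = 0)
(2 + c(A))² = (2 + 0)² = 2² = 4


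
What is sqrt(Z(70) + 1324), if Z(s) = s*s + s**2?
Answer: 6*sqrt(309) ≈ 105.47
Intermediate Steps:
Z(s) = 2*s**2 (Z(s) = s**2 + s**2 = 2*s**2)
sqrt(Z(70) + 1324) = sqrt(2*70**2 + 1324) = sqrt(2*4900 + 1324) = sqrt(9800 + 1324) = sqrt(11124) = 6*sqrt(309)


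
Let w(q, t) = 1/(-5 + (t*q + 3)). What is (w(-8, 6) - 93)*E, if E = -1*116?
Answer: 269758/25 ≈ 10790.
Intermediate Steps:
E = -116
w(q, t) = 1/(-2 + q*t) (w(q, t) = 1/(-5 + (q*t + 3)) = 1/(-5 + (3 + q*t)) = 1/(-2 + q*t))
(w(-8, 6) - 93)*E = (1/(-2 - 8*6) - 93)*(-116) = (1/(-2 - 48) - 93)*(-116) = (1/(-50) - 93)*(-116) = (-1/50 - 93)*(-116) = -4651/50*(-116) = 269758/25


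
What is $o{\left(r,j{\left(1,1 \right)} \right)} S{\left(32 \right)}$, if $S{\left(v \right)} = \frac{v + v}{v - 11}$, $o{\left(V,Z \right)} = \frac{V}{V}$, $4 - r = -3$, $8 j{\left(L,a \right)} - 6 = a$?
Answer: $\frac{64}{21} \approx 3.0476$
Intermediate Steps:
$j{\left(L,a \right)} = \frac{3}{4} + \frac{a}{8}$
$r = 7$ ($r = 4 - -3 = 4 + 3 = 7$)
$o{\left(V,Z \right)} = 1$
$S{\left(v \right)} = \frac{2 v}{-11 + v}$
$o{\left(r,j{\left(1,1 \right)} \right)} S{\left(32 \right)} = 1 \cdot 2 \cdot 32 \frac{1}{-11 + 32} = 1 \cdot 2 \cdot 32 \cdot \frac{1}{21} = 1 \cdot \frac{64}{21} = \frac{64}{21}$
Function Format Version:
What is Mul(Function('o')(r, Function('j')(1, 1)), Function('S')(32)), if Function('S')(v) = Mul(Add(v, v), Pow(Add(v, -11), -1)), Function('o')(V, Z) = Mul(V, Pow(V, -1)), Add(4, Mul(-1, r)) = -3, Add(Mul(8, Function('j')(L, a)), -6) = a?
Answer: Rational(64, 21) ≈ 3.0476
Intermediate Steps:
Function('j')(L, a) = Add(Rational(3, 4), Mul(Rational(1, 8), a))
r = 7 (r = Add(4, Mul(-1, -3)) = Add(4, 3) = 7)
Function('o')(V, Z) = 1
Function('S')(v) = Mul(2, v, Pow(Add(-11, v), -1)) (Function('S')(v) = Mul(Mul(2, v), Pow(Add(-11, v), -1)) = Mul(2, v, Pow(Add(-11, v), -1)))
Mul(Function('o')(r, Function('j')(1, 1)), Function('S')(32)) = Mul(1, Mul(2, 32, Pow(Add(-11, 32), -1))) = Mul(1, Mul(2, 32, Pow(21, -1))) = Mul(1, Mul(2, 32, Rational(1, 21))) = Mul(1, Rational(64, 21)) = Rational(64, 21)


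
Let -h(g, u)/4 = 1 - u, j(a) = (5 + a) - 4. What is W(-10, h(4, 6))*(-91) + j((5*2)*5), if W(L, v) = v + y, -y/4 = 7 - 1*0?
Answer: 779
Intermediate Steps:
y = -28 (y = -4*(7 - 1*0) = -4*(7 + 0) = -4*7 = -28)
j(a) = 1 + a
h(g, u) = -4 + 4*u (h(g, u) = -4*(1 - u) = -4 + 4*u)
W(L, v) = -28 + v (W(L, v) = v - 28 = -28 + v)
W(-10, h(4, 6))*(-91) + j((5*2)*5) = (-28 + (-4 + 4*6))*(-91) + (1 + (5*2)*5) = (-28 + (-4 + 24))*(-91) + (1 + 10*5) = (-28 + 20)*(-91) + (1 + 50) = -8*(-91) + 51 = 728 + 51 = 779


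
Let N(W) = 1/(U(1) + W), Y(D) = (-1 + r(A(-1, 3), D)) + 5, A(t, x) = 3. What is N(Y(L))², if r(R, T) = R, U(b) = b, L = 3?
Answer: 1/64 ≈ 0.015625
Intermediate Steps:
Y(D) = 7 (Y(D) = (-1 + 3) + 5 = 2 + 5 = 7)
N(W) = 1/(1 + W)
N(Y(L))² = (1/(1 + 7))² = (1/8)² = (⅛)² = 1/64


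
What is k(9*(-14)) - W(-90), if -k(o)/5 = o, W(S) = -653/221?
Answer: 139883/221 ≈ 632.96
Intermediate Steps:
W(S) = -653/221 (W(S) = -653*1/221 = -653/221)
k(o) = -5*o
k(9*(-14)) - W(-90) = -45*(-14) - 1*(-653/221) = -5*(-126) + 653/221 = 630 + 653/221 = 139883/221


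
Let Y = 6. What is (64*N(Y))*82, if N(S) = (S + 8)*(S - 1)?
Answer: 367360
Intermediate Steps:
N(S) = (-1 + S)*(8 + S) (N(S) = (8 + S)*(-1 + S) = (-1 + S)*(8 + S))
(64*N(Y))*82 = (64*(-8 + 6² + 7*6))*82 = (64*(-8 + 36 + 42))*82 = (64*70)*82 = 4480*82 = 367360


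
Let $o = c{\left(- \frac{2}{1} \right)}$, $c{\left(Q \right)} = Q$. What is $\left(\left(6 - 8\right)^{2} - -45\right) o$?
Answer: $-98$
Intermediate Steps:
$o = -2$ ($o = - \frac{2}{1} = \left(-2\right) 1 = -2$)
$\left(\left(6 - 8\right)^{2} - -45\right) o = \left(\left(6 - 8\right)^{2} - -45\right) \left(-2\right) = \left(\left(-2\right)^{2} + 45\right) \left(-2\right) = \left(4 + 45\right) \left(-2\right) = 49 \left(-2\right) = -98$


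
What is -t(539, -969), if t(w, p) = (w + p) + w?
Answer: -109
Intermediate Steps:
t(w, p) = p + 2*w (t(w, p) = (p + w) + w = p + 2*w)
-t(539, -969) = -(-969 + 2*539) = -(-969 + 1078) = -1*109 = -109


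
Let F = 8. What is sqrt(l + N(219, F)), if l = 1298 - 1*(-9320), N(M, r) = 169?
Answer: sqrt(10787) ≈ 103.86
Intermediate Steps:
l = 10618 (l = 1298 + 9320 = 10618)
sqrt(l + N(219, F)) = sqrt(10618 + 169) = sqrt(10787)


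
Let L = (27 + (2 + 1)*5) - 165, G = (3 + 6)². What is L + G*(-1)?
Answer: -204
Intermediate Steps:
G = 81 (G = 9² = 81)
L = -123 (L = (27 + 3*5) - 165 = (27 + 15) - 165 = 42 - 165 = -123)
L + G*(-1) = -123 + 81*(-1) = -123 - 81 = -204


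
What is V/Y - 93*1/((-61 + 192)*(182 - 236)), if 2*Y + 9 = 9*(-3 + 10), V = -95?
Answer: -24797/7074 ≈ -3.5054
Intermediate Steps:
Y = 27 (Y = -9/2 + (9*(-3 + 10))/2 = -9/2 + (9*7)/2 = -9/2 + (½)*63 = -9/2 + 63/2 = 27)
V/Y - 93*1/((-61 + 192)*(182 - 236)) = -95/27 - 93*1/((-61 + 192)*(182 - 236)) = -95*1/27 - 93/(131*(-54)) = -95/27 - 93/(-7074) = -95/27 - 93*(-1/7074) = -95/27 + 31/2358 = -24797/7074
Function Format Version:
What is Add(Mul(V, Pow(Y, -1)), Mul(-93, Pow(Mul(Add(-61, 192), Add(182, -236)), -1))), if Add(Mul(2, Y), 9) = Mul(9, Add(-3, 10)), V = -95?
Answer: Rational(-24797, 7074) ≈ -3.5054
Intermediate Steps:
Y = 27 (Y = Add(Rational(-9, 2), Mul(Rational(1, 2), Mul(9, Add(-3, 10)))) = Add(Rational(-9, 2), Mul(Rational(1, 2), Mul(9, 7))) = Add(Rational(-9, 2), Mul(Rational(1, 2), 63)) = Add(Rational(-9, 2), Rational(63, 2)) = 27)
Add(Mul(V, Pow(Y, -1)), Mul(-93, Pow(Mul(Add(-61, 192), Add(182, -236)), -1))) = Add(Mul(-95, Pow(27, -1)), Mul(-93, Pow(Mul(Add(-61, 192), Add(182, -236)), -1))) = Add(Mul(-95, Rational(1, 27)), Mul(-93, Pow(Mul(131, -54), -1))) = Add(Rational(-95, 27), Mul(-93, Pow(-7074, -1))) = Add(Rational(-95, 27), Mul(-93, Rational(-1, 7074))) = Add(Rational(-95, 27), Rational(31, 2358)) = Rational(-24797, 7074)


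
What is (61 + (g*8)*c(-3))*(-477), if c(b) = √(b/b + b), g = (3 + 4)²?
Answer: -29097 - 186984*I*√2 ≈ -29097.0 - 2.6444e+5*I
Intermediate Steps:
g = 49 (g = 7² = 49)
c(b) = √(1 + b)
(61 + (g*8)*c(-3))*(-477) = (61 + (49*8)*√(1 - 3))*(-477) = (61 + 392*√(-2))*(-477) = (61 + 392*(I*√2))*(-477) = (61 + 392*I*√2)*(-477) = -29097 - 186984*I*√2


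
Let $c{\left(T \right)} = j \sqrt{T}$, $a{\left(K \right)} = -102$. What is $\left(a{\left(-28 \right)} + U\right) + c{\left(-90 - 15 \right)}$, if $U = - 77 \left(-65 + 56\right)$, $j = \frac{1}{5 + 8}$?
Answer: $591 + \frac{i \sqrt{105}}{13} \approx 591.0 + 0.78823 i$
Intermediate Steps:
$j = \frac{1}{13} \approx 0.076923$
$U = 693$ ($U = \left(-77\right) \left(-9\right) = 693$)
$c{\left(T \right)} = \frac{\sqrt{T}}{13}$
$\left(a{\left(-28 \right)} + U\right) + c{\left(-90 - 15 \right)} = \left(-102 + 693\right) + \frac{\sqrt{-90 - 15}}{13} = 591 + \frac{\sqrt{-105}}{13} = 591 + \frac{i \sqrt{105}}{13}$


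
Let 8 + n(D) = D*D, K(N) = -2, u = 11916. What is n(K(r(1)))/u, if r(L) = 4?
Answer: -1/2979 ≈ -0.00033568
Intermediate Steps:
n(D) = -8 + D² (n(D) = -8 + D*D = -8 + D²)
n(K(r(1)))/u = (-8 + (-2)²)/11916 = (-8 + 4)*(1/11916) = -4*1/11916 = -1/2979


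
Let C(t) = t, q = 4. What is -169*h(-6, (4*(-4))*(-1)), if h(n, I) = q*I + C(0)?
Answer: -10816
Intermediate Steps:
h(n, I) = 4*I (h(n, I) = 4*I + 0 = 4*I)
-169*h(-6, (4*(-4))*(-1)) = -676*(4*(-4))*(-1) = -676*(-16*(-1)) = -676*16 = -169*64 = -10816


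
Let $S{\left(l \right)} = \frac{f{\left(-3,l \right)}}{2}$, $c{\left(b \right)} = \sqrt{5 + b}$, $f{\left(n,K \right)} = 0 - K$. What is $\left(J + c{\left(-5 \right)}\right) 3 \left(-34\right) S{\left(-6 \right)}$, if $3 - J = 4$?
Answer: $306$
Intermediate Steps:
$f{\left(n,K \right)} = - K$
$J = -1$ ($J = 3 - 4 = -1$)
$S{\left(l \right)} = - \frac{l}{2}$ ($S{\left(l \right)} = \frac{\left(-1\right) l}{2} = - l \frac{1}{2} = - \frac{l}{2}$)
$\left(J + c{\left(-5 \right)}\right) 3 \left(-34\right) S{\left(-6 \right)} = \left(-1 + \sqrt{5 - 5}\right) 3 \left(-34\right) \left(\left(- \frac{1}{2}\right) \left(-6\right)\right) = \left(-1 + \sqrt{0}\right) 3 \left(-34\right) 3 = \left(-1 + 0\right) 3 \left(-34\right) 3 = \left(-1\right) 3 \left(-34\right) 3 = \left(-3\right) \left(-34\right) 3 = 102 \cdot 3 = 306$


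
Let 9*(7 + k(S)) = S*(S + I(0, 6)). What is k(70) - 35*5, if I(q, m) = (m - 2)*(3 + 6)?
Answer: 5782/9 ≈ 642.44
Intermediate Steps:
I(q, m) = -18 + 9*m (I(q, m) = (-2 + m)*9 = -18 + 9*m)
k(S) = -7 + S*(36 + S)/9 (k(S) = -7 + (S*(S + (-18 + 9*6)))/9 = -7 + (S*(S + (-18 + 54)))/9 = -7 + (S*(S + 36))/9 = -7 + (S*(36 + S))/9 = -7 + S*(36 + S)/9)
k(70) - 35*5 = (-7 + 4*70 + (⅑)*70²) - 35*5 = (-7 + 280 + (⅑)*4900) - 175 = (-7 + 280 + 4900/9) - 175 = 7357/9 - 175 = 5782/9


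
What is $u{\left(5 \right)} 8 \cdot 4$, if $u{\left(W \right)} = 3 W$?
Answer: $480$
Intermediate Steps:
$u{\left(5 \right)} 8 \cdot 4 = 3 \cdot 5 \cdot 8 \cdot 4 = 15 \cdot 8 \cdot 4 = 120 \cdot 4 = 480$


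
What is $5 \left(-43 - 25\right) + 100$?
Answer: $-240$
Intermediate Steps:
$5 \left(-43 - 25\right) + 100 = 5 \left(-68\right) + 100 = -340 + 100 = -240$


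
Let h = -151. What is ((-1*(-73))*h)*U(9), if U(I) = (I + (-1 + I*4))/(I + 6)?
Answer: -485012/15 ≈ -32334.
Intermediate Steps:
U(I) = (-1 + 5*I)/(6 + I) (U(I) = (I + (-1 + 4*I))/(6 + I) = (-1 + 5*I)/(6 + I))
((-1*(-73))*h)*U(9) = (-1*(-73)*(-151))*((-1 + 5*9)/(6 + 9)) = (73*(-151))*((-1 + 45)/15) = -11023*44/15 = -485012/15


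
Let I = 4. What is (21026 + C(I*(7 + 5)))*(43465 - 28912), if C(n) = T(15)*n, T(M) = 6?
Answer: 310182642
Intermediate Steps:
C(n) = 6*n
(21026 + C(I*(7 + 5)))*(43465 - 28912) = (21026 + 6*(4*(7 + 5)))*(43465 - 28912) = (21026 + 6*(4*12))*14553 = (21026 + 6*48)*14553 = (21026 + 288)*14553 = 21314*14553 = 310182642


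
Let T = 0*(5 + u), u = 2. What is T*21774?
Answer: 0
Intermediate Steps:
T = 0 (T = 0*(5 + 2) = 0*7 = 0)
T*21774 = 0*21774 = 0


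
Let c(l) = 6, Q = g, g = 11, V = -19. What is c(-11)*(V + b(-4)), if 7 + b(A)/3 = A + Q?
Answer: -114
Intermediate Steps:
Q = 11
b(A) = 12 + 3*A (b(A) = -21 + 3*(A + 11) = -21 + 3*(11 + A) = -21 + (33 + 3*A) = 12 + 3*A)
c(-11)*(V + b(-4)) = 6*(-19 + (12 + 3*(-4))) = 6*(-19 + (12 - 12)) = 6*(-19 + 0) = 6*(-19) = -114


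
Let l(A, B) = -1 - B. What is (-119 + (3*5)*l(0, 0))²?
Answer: 17956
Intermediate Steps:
(-119 + (3*5)*l(0, 0))² = (-119 + (3*5)*(-1 - 1*0))² = (-119 + 15*(-1 + 0))² = (-119 + 15*(-1))² = (-119 - 15)² = (-134)² = 17956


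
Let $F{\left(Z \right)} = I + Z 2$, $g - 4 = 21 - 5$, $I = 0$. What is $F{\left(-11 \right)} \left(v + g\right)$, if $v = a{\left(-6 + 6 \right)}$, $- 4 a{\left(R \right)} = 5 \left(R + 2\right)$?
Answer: $-385$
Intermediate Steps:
$a{\left(R \right)} = - \frac{5}{2} - \frac{5 R}{4}$ ($a{\left(R \right)} = - \frac{5 \left(R + 2\right)}{4} = - \frac{5 \left(2 + R\right)}{4} = - \frac{10 + 5 R}{4} = - \frac{5}{2} - \frac{5 R}{4}$)
$v = - \frac{5}{2}$ ($v = - \frac{5}{2} - \frac{5 \left(-6 + 6\right)}{4} = - \frac{5}{2} - 0 = - \frac{5}{2} + 0 = - \frac{5}{2} \approx -2.5$)
$g = 20$ ($g = 4 + \left(21 - 5\right) = 4 + 16 = 20$)
$F{\left(Z \right)} = 2 Z$ ($F{\left(Z \right)} = 0 + Z 2 = 0 + 2 Z = 2 Z$)
$F{\left(-11 \right)} \left(v + g\right) = 2 \left(-11\right) \left(- \frac{5}{2} + 20\right) = \left(-22\right) \frac{35}{2} = -385$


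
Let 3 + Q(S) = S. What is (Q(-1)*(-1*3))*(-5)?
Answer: -60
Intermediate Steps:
Q(S) = -3 + S
(Q(-1)*(-1*3))*(-5) = ((-3 - 1)*(-1*3))*(-5) = -4*(-3)*(-5) = 12*(-5) = -60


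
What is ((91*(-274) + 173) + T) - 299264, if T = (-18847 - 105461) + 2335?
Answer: -445998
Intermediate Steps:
T = -121973 (T = -124308 + 2335 = -121973)
((91*(-274) + 173) + T) - 299264 = ((91*(-274) + 173) - 121973) - 299264 = ((-24934 + 173) - 121973) - 299264 = (-24761 - 121973) - 299264 = -146734 - 299264 = -445998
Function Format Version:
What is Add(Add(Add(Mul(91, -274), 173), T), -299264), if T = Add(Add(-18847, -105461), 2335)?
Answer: -445998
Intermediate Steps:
T = -121973 (T = Add(-124308, 2335) = -121973)
Add(Add(Add(Mul(91, -274), 173), T), -299264) = Add(Add(Add(Mul(91, -274), 173), -121973), -299264) = Add(Add(Add(-24934, 173), -121973), -299264) = Add(Add(-24761, -121973), -299264) = Add(-146734, -299264) = -445998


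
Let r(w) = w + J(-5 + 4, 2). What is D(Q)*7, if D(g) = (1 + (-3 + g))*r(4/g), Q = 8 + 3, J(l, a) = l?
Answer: -441/11 ≈ -40.091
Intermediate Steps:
r(w) = -1 + w (r(w) = w + (-5 + 4) = w - 1 = -1 + w)
Q = 11
D(g) = (-1 + 4/g)*(-2 + g) (D(g) = (1 + (-3 + g))*(-1 + 4/g) = (-2 + g)*(-1 + 4/g) = (-1 + 4/g)*(-2 + g))
D(Q)*7 = (6 - 1*11 - 8/11)*7 = (6 - 11 - 8*1/11)*7 = (6 - 11 - 8/11)*7 = -63/11*7 = -441/11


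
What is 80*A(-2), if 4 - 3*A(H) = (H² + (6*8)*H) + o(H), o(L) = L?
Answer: 7840/3 ≈ 2613.3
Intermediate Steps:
A(H) = 4/3 - 49*H/3 - H²/3 (A(H) = 4/3 - ((H² + (6*8)*H) + H)/3 = 4/3 - ((H² + 48*H) + H)/3 = 4/3 - (H² + 49*H)/3 = 4/3 + (-49*H/3 - H²/3) = 4/3 - 49*H/3 - H²/3)
80*A(-2) = 80*(4/3 - 49/3*(-2) - ⅓*(-2)²) = 80*(4/3 + 98/3 - ⅓*4) = 80*(4/3 + 98/3 - 4/3) = 80*(98/3) = 7840/3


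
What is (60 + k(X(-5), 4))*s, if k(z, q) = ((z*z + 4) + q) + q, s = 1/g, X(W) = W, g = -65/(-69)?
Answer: 6693/65 ≈ 102.97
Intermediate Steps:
g = 65/69 (g = -65*(-1/69) = 65/69 ≈ 0.94203)
s = 69/65 (s = 1/(65/69) = 69/65 ≈ 1.0615)
k(z, q) = 4 + z² + 2*q (k(z, q) = ((z² + 4) + q) + q = ((4 + z²) + q) + q = (4 + q + z²) + q = 4 + z² + 2*q)
(60 + k(X(-5), 4))*s = (60 + (4 + (-5)² + 2*4))*(69/65) = (60 + (4 + 25 + 8))*(69/65) = (60 + 37)*(69/65) = 97*(69/65) = 6693/65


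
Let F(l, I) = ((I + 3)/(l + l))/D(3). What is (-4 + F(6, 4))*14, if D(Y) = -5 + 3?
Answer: -721/12 ≈ -60.083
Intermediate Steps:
D(Y) = -2
F(l, I) = -(3 + I)/(4*l) (F(l, I) = ((I + 3)/(l + l))/(-2) = ((3 + I)/((2*l)))*(-½) = ((3 + I)*(1/(2*l)))*(-½) = ((3 + I)/(2*l))*(-½) = -(3 + I)/(4*l))
(-4 + F(6, 4))*14 = (-4 + (¼)*(-3 - 1*4)/6)*14 = (-4 + (¼)*(⅙)*(-3 - 4))*14 = (-4 + (¼)*(⅙)*(-7))*14 = (-4 - 7/24)*14 = -103/24*14 = -721/12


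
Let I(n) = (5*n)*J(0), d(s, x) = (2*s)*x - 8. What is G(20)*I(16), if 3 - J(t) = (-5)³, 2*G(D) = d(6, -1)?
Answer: -102400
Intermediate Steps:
d(s, x) = -8 + 2*s*x (d(s, x) = 2*s*x - 8 = -8 + 2*s*x)
G(D) = -10 (G(D) = (-8 + 2*6*(-1))/2 = (-8 - 12)/2 = (½)*(-20) = -10)
J(t) = 128 (J(t) = 3 - 1*(-5)³ = 3 - 1*(-125) = 3 + 125 = 128)
I(n) = 640*n (I(n) = (5*n)*128 = 640*n)
G(20)*I(16) = -6400*16 = -10*10240 = -102400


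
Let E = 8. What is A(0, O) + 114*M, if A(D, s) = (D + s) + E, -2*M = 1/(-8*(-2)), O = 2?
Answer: 103/16 ≈ 6.4375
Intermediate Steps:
M = -1/32 (M = -1/(2*((-8*(-2)))) = -1/2/16 = -1/2*1/16 = -1/32 ≈ -0.031250)
A(D, s) = 8 + D + s (A(D, s) = (D + s) + 8 = 8 + D + s)
A(0, O) + 114*M = (8 + 0 + 2) + 114*(-1/32) = 10 - 57/16 = 103/16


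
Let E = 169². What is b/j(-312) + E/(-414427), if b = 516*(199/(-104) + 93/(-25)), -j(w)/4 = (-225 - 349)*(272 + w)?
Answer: -70917921023/1903048784000 ≈ -0.037265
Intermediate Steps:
j(w) = 624512 + 2296*w (j(w) = -4*(-225 - 349)*(272 + w) = -(-2296)*(272 + w) = -4*(-156128 - 574*w) = 624512 + 2296*w)
E = 28561
b = -1889463/650 (b = 516*(199*(-1/104) + 93*(-1/25)) = 516*(-199/104 - 93/25) = 516*(-14647/2600) = -1889463/650 ≈ -2906.9)
b/j(-312) + E/(-414427) = -1889463/(650*(624512 + 2296*(-312))) + 28561/(-414427) = -1889463/(650*(624512 - 716352)) + 28561*(-1/414427) = -1889463/650/(-91840) - 2197/31879 = -1889463/650*(-1/91840) - 2197/31879 = 1889463/59696000 - 2197/31879 = -70917921023/1903048784000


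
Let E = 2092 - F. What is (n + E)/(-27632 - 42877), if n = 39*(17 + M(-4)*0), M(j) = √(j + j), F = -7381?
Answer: -10136/70509 ≈ -0.14375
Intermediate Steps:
E = 9473 (E = 2092 - 1*(-7381) = 2092 + 7381 = 9473)
M(j) = √2*√j (M(j) = √(2*j) = √2*√j)
n = 663 (n = 39*(17 + (√2*√(-4))*0) = 39*(17 + (√2*(2*I))*0) = 39*(17 + (2*I*√2)*0) = 39*(17 + 0) = 39*17 = 663)
(n + E)/(-27632 - 42877) = (663 + 9473)/(-27632 - 42877) = 10136/(-70509) = 10136*(-1/70509) = -10136/70509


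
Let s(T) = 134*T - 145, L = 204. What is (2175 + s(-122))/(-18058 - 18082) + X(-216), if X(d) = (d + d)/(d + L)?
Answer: 657679/18070 ≈ 36.396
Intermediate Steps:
s(T) = -145 + 134*T
X(d) = 2*d/(204 + d) (X(d) = (d + d)/(d + 204) = (2*d)/(204 + d) = 2*d/(204 + d))
(2175 + s(-122))/(-18058 - 18082) + X(-216) = (2175 + (-145 + 134*(-122)))/(-18058 - 18082) + 2*(-216)/(204 - 216) = (2175 + (-145 - 16348))/(-36140) + 2*(-216)/(-12) = (2175 - 16493)*(-1/36140) + 2*(-216)*(-1/12) = -14318*(-1/36140) + 36 = 7159/18070 + 36 = 657679/18070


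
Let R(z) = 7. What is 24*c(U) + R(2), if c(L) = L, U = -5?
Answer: -113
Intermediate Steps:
24*c(U) + R(2) = 24*(-5) + 7 = -120 + 7 = -113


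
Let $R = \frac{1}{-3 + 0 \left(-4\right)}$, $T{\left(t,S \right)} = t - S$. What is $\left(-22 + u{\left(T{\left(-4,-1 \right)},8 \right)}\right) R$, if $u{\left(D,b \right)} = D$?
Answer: $\frac{25}{3} \approx 8.3333$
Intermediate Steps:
$R = - \frac{1}{3}$ ($R = \frac{1}{-3 + 0} = \frac{1}{-3} = - \frac{1}{3} \approx -0.33333$)
$\left(-22 + u{\left(T{\left(-4,-1 \right)},8 \right)}\right) R = \left(-22 - 3\right) \left(- \frac{1}{3}\right) = \left(-25\right) \left(- \frac{1}{3}\right) = \frac{25}{3}$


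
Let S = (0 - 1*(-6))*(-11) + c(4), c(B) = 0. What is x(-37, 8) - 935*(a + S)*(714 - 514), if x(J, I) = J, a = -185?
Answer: 46936963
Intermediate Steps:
S = -66 (S = (0 - 1*(-6))*(-11) + 0 = (0 + 6)*(-11) + 0 = 6*(-11) + 0 = -66 + 0 = -66)
x(-37, 8) - 935*(a + S)*(714 - 514) = -37 - 935*(-185 - 66)*(714 - 514) = -37 - (-234685)*200 = -37 - 935*(-50200) = -37 + 46937000 = 46936963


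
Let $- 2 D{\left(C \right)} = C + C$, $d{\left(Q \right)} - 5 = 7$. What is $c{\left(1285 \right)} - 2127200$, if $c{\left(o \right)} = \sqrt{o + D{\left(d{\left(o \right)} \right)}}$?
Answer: $-2127200 + \sqrt{1273} \approx -2.1272 \cdot 10^{6}$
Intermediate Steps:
$d{\left(Q \right)} = 12$ ($d{\left(Q \right)} = 5 + 7 = 12$)
$D{\left(C \right)} = - C$ ($D{\left(C \right)} = - \frac{C + C}{2} = - \frac{2 C}{2} = - C$)
$c{\left(o \right)} = \sqrt{-12 + o}$ ($c{\left(o \right)} = \sqrt{o - 12} = \sqrt{-12 + o}$)
$c{\left(1285 \right)} - 2127200 = \sqrt{-12 + 1285} - 2127200 = \sqrt{1273} - 2127200 = -2127200 + \sqrt{1273}$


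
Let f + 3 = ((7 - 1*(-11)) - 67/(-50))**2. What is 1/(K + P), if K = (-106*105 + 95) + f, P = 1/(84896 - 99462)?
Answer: -18207500/194164133063 ≈ -9.3774e-5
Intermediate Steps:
f = 927589/2500 (f = -3 + ((7 - 1*(-11)) - 67/(-50))**2 = -3 + ((7 + 11) - 67*(-1/50))**2 = -3 + (18 + 67/50)**2 = -3 + (967/50)**2 = -3 + 935089/2500 = 927589/2500 ≈ 371.04)
P = -1/14566 (P = 1/(-14566) = -1/14566 ≈ -6.8653e-5)
K = -26659911/2500 (K = (-106*105 + 95) + 927589/2500 = (-11130 + 95) + 927589/2500 = -11035 + 927589/2500 = -26659911/2500 ≈ -10664.)
1/(K + P) = 1/(-26659911/2500 - 1/14566) = 1/(-194164133063/18207500) = -18207500/194164133063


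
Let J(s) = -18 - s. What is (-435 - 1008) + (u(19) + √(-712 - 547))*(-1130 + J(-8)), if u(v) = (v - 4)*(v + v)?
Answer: -651243 - 1140*I*√1259 ≈ -6.5124e+5 - 40450.0*I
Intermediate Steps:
u(v) = 2*v*(-4 + v) (u(v) = (-4 + v)*(2*v) = 2*v*(-4 + v))
(-435 - 1008) + (u(19) + √(-712 - 547))*(-1130 + J(-8)) = (-435 - 1008) + (2*19*(-4 + 19) + √(-712 - 547))*(-1130 + (-18 - 1*(-8))) = -1443 + (2*19*15 + √(-1259))*(-1130 + (-18 + 8)) = -1443 + (570 + I*√1259)*(-1130 - 10) = -1443 + (570 + I*√1259)*(-1140) = -1443 + (-649800 - 1140*I*√1259) = -651243 - 1140*I*√1259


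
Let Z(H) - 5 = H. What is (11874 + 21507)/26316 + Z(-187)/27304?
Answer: 3148074/2494903 ≈ 1.2618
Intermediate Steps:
Z(H) = 5 + H
(11874 + 21507)/26316 + Z(-187)/27304 = (11874 + 21507)/26316 + (5 - 187)/27304 = 33381*(1/26316) - 182*1/27304 = 3709/2924 - 91/13652 = 3148074/2494903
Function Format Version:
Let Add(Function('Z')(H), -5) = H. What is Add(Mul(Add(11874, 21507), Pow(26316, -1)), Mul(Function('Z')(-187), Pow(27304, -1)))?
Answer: Rational(3148074, 2494903) ≈ 1.2618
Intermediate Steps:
Function('Z')(H) = Add(5, H)
Add(Mul(Add(11874, 21507), Pow(26316, -1)), Mul(Function('Z')(-187), Pow(27304, -1))) = Add(Mul(Add(11874, 21507), Pow(26316, -1)), Mul(Add(5, -187), Pow(27304, -1))) = Add(Mul(33381, Rational(1, 26316)), Mul(-182, Rational(1, 27304))) = Add(Rational(3709, 2924), Rational(-91, 13652)) = Rational(3148074, 2494903)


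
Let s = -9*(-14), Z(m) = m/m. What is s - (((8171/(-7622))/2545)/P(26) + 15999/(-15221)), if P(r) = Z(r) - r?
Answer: 937817524917959/7381420144750 ≈ 127.05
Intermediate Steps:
Z(m) = 1
s = 126
P(r) = 1 - r
s - (((8171/(-7622))/2545)/P(26) + 15999/(-15221)) = 126 - (((8171/(-7622))/2545)/(1 - 1*26) + 15999/(-15221)) = 126 - (((8171*(-1/7622))*(1/2545))/(1 - 26) + 15999*(-1/15221)) = 126 - (-8171/7622*1/2545/(-25) - 15999/15221) = 126 - (-8171/19397990*(-1/25) - 15999/15221) = 126 - (8171/484949750 - 15999/15221) = 126 - 1*(-7758586679459/7381420144750) = 126 + 7758586679459/7381420144750 = 937817524917959/7381420144750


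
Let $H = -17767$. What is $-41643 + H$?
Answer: $-59410$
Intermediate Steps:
$-41643 + H = -41643 - 17767 = -59410$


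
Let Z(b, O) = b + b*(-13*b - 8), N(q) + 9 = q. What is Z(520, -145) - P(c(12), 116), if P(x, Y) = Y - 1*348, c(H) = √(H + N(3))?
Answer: -3518608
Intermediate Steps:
N(q) = -9 + q
Z(b, O) = b + b*(-8 - 13*b)
c(H) = √(-6 + H) (c(H) = √(H + (-9 + 3)) = √(H - 6) = √(-6 + H))
P(x, Y) = -348 + Y (P(x, Y) = Y - 348 = -348 + Y)
Z(520, -145) - P(c(12), 116) = -1*520*(7 + 13*520) - (-348 + 116) = -1*520*(7 + 6760) - 1*(-232) = -1*520*6767 + 232 = -3518840 + 232 = -3518608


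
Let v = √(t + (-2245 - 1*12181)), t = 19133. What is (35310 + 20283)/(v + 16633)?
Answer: 924678369/276651982 - 166779*√523/276651982 ≈ 3.3286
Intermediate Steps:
v = 3*√523 (v = √(19133 + (-2245 - 1*12181)) = √(19133 + (-2245 - 12181)) = √(19133 - 14426) = √4707 = 3*√523 ≈ 68.608)
(35310 + 20283)/(v + 16633) = (35310 + 20283)/(3*√523 + 16633) = 55593/(16633 + 3*√523)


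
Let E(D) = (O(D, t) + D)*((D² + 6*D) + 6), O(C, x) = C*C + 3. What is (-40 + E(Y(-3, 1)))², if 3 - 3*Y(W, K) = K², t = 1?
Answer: 56644/6561 ≈ 8.6334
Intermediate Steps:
O(C, x) = 3 + C² (O(C, x) = C² + 3 = 3 + C²)
Y(W, K) = 1 - K²/3
E(D) = (3 + D + D²)*(6 + D² + 6*D) (E(D) = ((3 + D²) + D)*((D² + 6*D) + 6) = (3 + D + D²)*(6 + D² + 6*D))
(-40 + E(Y(-3, 1)))² = (-40 + (18 + (1 - ⅓*1²)⁴ + 7*(1 - ⅓*1²)³ + 15*(1 - ⅓*1²)² + 24*(1 - ⅓*1²)))² = (-40 + (18 + (1 - ⅓*1)⁴ + 7*(1 - ⅓*1)³ + 15*(1 - ⅓*1)² + 24*(1 - ⅓*1)))² = (-40 + (18 + (1 - ⅓)⁴ + 7*(1 - ⅓)³ + 15*(1 - ⅓)² + 24*(1 - ⅓)))² = (-40 + (18 + (⅔)⁴ + 7*(⅔)³ + 15*(⅔)² + 24*(⅔)))² = (-40 + (18 + 16/81 + 7*(8/27) + 15*(4/9) + 16))² = (-40 + (18 + 16/81 + 56/27 + 20/3 + 16))² = (-40 + 3478/81)² = (238/81)² = 56644/6561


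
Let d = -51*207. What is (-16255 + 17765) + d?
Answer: -9047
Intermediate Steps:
d = -10557
(-16255 + 17765) + d = (-16255 + 17765) - 10557 = 1510 - 10557 = -9047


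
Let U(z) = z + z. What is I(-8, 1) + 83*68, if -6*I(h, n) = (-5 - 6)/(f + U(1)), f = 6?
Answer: 270923/48 ≈ 5644.2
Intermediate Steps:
U(z) = 2*z
I(h, n) = 11/48 (I(h, n) = -(-5 - 6)/(6*(6 + 2*1)) = -(-11)/(6*(6 + 2)) = -(-11)/(6*8) = -⅙*(-11/8) = 11/48)
I(-8, 1) + 83*68 = 11/48 + 83*68 = 11/48 + 5644 = 270923/48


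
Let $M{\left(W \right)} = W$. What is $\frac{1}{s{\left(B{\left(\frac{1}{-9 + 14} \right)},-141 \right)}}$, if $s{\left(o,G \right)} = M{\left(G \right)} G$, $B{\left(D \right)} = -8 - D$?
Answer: $\frac{1}{19881} \approx 5.0299 \cdot 10^{-5}$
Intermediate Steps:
$s{\left(o,G \right)} = G^{2}$ ($s{\left(o,G \right)} = G G = G^{2}$)
$\frac{1}{s{\left(B{\left(\frac{1}{-9 + 14} \right)},-141 \right)}} = \frac{1}{\left(-141\right)^{2}} = \frac{1}{19881}$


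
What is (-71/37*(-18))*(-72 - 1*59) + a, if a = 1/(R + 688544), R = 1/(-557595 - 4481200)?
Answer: -580845377184509807/128368986385723 ≈ -4524.8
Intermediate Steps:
R = -1/5038795 (R = 1/(-5038795) = -1/5038795 ≈ -1.9846e-7)
a = 5038795/3469432064479 (a = 1/(-1/5038795 + 688544) = 1/(3469432064479/5038795) = 5038795/3469432064479 ≈ 1.4523e-6)
(-71/37*(-18))*(-72 - 1*59) + a = (-71/37*(-18))*(-72 - 1*59) + 5038795/3469432064479 = (-71*1/37*(-18))*(-72 - 59) + 5038795/3469432064479 = -71/37*(-18)*(-131) + 5038795/3469432064479 = (1278/37)*(-131) + 5038795/3469432064479 = -167418/37 + 5038795/3469432064479 = -580845377184509807/128368986385723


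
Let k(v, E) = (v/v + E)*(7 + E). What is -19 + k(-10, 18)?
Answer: 456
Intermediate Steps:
k(v, E) = (1 + E)*(7 + E)
-19 + k(-10, 18) = -19 + (7 + 18² + 8*18) = -19 + (7 + 324 + 144) = -19 + 475 = 456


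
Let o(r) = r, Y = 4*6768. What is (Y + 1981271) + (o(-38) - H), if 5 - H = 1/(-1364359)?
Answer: 2740042179699/1364359 ≈ 2.0083e+6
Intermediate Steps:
Y = 27072
H = 6821796/1364359 (H = 5 - 1/(-1364359) = 5 - 1*(-1/1364359) = 5 + 1/1364359 = 6821796/1364359 ≈ 5.0000)
(Y + 1981271) + (o(-38) - H) = (27072 + 1981271) + (-38 - 1*6821796/1364359) = 2008343 + (-38 - 6821796/1364359) = 2008343 - 58667438/1364359 = 2740042179699/1364359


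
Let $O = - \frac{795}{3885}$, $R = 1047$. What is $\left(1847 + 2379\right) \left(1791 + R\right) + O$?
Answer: $\frac{3106287439}{259} \approx 1.1993 \cdot 10^{7}$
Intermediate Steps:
$O = - \frac{53}{259}$ ($O = \left(-795\right) \frac{1}{3885} = - \frac{53}{259} \approx -0.20463$)
$\left(1847 + 2379\right) \left(1791 + R\right) + O = \left(1847 + 2379\right) \left(1791 + 1047\right) - \frac{53}{259} = 4226 \cdot 2838 - \frac{53}{259} = 11993388 - \frac{53}{259} = \frac{3106287439}{259}$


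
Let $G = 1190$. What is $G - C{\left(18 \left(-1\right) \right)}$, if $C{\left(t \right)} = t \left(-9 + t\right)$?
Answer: $704$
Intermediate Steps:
$G - C{\left(18 \left(-1\right) \right)} = 1190 - 18 \left(-1\right) \left(-9 + 18 \left(-1\right)\right) = 1190 - - 18 \left(-9 - 18\right) = 1190 - \left(-18\right) \left(-27\right) = 1190 - 486 = 704$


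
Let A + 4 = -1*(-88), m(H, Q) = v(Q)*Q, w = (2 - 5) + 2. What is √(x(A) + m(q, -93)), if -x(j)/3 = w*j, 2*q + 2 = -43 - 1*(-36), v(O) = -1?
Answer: √345 ≈ 18.574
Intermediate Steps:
q = -9/2 (q = -1 + (-43 - 1*(-36))/2 = -1 + (-43 + 36)/2 = -1 + (½)*(-7) = -1 - 7/2 = -9/2 ≈ -4.5000)
w = -1 (w = -3 + 2 = -1)
m(H, Q) = -Q
A = 84 (A = -4 - 1*(-88) = -4 + 88 = 84)
x(j) = 3*j (x(j) = -(-3)*j = 3*j)
√(x(A) + m(q, -93)) = √(3*84 - 1*(-93)) = √(252 + 93) = √345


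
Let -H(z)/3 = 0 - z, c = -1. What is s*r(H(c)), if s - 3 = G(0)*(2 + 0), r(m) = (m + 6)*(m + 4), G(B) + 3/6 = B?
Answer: 6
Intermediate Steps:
G(B) = -½ + B
H(z) = 3*z (H(z) = -3*(0 - z) = -(-3)*z = 3*z)
r(m) = (4 + m)*(6 + m) (r(m) = (6 + m)*(4 + m) = (4 + m)*(6 + m))
s = 2 (s = 3 + (-½ + 0)*(2 + 0) = 3 - ½*2 = 3 - 1 = 2)
s*r(H(c)) = 2*(24 + (3*(-1))² + 10*(3*(-1))) = 2*(24 + (-3)² + 10*(-3)) = 2*(24 + 9 - 30) = 2*3 = 6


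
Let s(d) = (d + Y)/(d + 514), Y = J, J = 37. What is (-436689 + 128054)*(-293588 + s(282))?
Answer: 72126681319915/796 ≈ 9.0611e+10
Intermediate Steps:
Y = 37
s(d) = (37 + d)/(514 + d) (s(d) = (d + 37)/(d + 514) = (37 + d)/(514 + d))
(-436689 + 128054)*(-293588 + s(282)) = (-436689 + 128054)*(-293588 + (37 + 282)/(514 + 282)) = -308635*(-293588 + 319/796) = -308635*(-233695729/796) = 72126681319915/796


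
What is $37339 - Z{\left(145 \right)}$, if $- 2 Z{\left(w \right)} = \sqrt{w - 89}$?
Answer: $37339 + \sqrt{14} \approx 37343.0$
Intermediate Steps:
$Z{\left(w \right)} = - \frac{\sqrt{-89 + w}}{2}$ ($Z{\left(w \right)} = - \frac{\sqrt{w - 89}}{2} = - \frac{\sqrt{-89 + w}}{2}$)
$37339 - Z{\left(145 \right)} = 37339 - - \frac{\sqrt{-89 + 145}}{2} = 37339 - - \frac{\sqrt{56}}{2} = 37339 - - \frac{2 \sqrt{14}}{2} = 37339 - - \sqrt{14} = 37339 + \sqrt{14}$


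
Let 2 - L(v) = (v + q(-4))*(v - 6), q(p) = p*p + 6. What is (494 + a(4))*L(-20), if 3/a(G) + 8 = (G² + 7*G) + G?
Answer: 533601/20 ≈ 26680.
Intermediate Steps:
q(p) = 6 + p² (q(p) = p² + 6 = 6 + p²)
L(v) = 2 - (-6 + v)*(22 + v) (L(v) = 2 - (v + (6 + (-4)²))*(v - 6) = 2 - (v + (6 + 16))*(-6 + v) = 2 - (v + 22)*(-6 + v) = 2 - (22 + v)*(-6 + v) = 2 - (-6 + v)*(22 + v))
a(G) = 3/(-8 + G² + 8*G) (a(G) = 3/(-8 + ((G² + 7*G) + G)) = 3/(-8 + (G² + 8*G)) = 3/(-8 + G² + 8*G))
(494 + a(4))*L(-20) = (494 + 3/(-8 + 4² + 8*4))*(134 - 1*(-20)² - 16*(-20)) = (494 + 3/(-8 + 16 + 32))*(134 - 1*400 + 320) = (494 + 3/40)*(134 - 400 + 320) = (494 + 3*(1/40))*54 = (494 + 3/40)*54 = (19763/40)*54 = 533601/20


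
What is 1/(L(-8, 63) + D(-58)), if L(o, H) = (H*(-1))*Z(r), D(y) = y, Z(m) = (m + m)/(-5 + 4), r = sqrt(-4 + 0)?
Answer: -29/33434 - 63*I/16717 ≈ -0.00086738 - 0.0037686*I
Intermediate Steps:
r = 2*I (r = sqrt(-4) = 2*I ≈ 2.0*I)
Z(m) = -2*m (Z(m) = (2*m)/(-1) = (2*m)*(-1) = -2*m)
L(o, H) = 4*I*H (L(o, H) = (H*(-1))*(-4*I) = (-H)*(-4*I) = 4*I*H)
1/(L(-8, 63) + D(-58)) = 1/(4*I*63 - 58) = 1/(252*I - 58) = 1/(-58 + 252*I) = (-58 - 252*I)/66868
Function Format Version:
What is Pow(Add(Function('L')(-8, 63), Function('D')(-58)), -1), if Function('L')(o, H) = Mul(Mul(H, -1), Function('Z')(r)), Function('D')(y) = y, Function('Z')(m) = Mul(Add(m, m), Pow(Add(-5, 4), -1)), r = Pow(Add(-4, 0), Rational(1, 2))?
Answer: Add(Rational(-29, 33434), Mul(Rational(-63, 16717), I)) ≈ Add(-0.00086738, Mul(-0.0037686, I))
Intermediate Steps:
r = Mul(2, I) (r = Pow(-4, Rational(1, 2)) = Mul(2, I) ≈ Mul(2.0000, I))
Function('Z')(m) = Mul(-2, m) (Function('Z')(m) = Mul(Mul(2, m), Pow(-1, -1)) = Mul(Mul(2, m), -1) = Mul(-2, m))
Function('L')(o, H) = Mul(4, I, H) (Function('L')(o, H) = Mul(Mul(H, -1), Mul(-2, Mul(2, I))) = Mul(Mul(-1, H), Mul(-4, I)) = Mul(4, I, H))
Pow(Add(Function('L')(-8, 63), Function('D')(-58)), -1) = Pow(Add(Mul(4, I, 63), -58), -1) = Pow(Add(Mul(252, I), -58), -1) = Pow(Add(-58, Mul(252, I)), -1) = Mul(Rational(1, 66868), Add(-58, Mul(-252, I)))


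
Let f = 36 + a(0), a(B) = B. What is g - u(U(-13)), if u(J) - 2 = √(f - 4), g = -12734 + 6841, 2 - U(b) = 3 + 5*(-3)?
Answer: -5895 - 4*√2 ≈ -5900.7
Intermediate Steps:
U(b) = 14 (U(b) = 2 - (3 + 5*(-3)) = 2 - (3 - 15) = 2 - 1*(-12) = 2 + 12 = 14)
f = 36 (f = 36 + 0 = 36)
g = -5893
u(J) = 2 + 4*√2 (u(J) = 2 + √(36 - 4) = 2 + √32 = 2 + 4*√2)
g - u(U(-13)) = -5893 - (2 + 4*√2) = -5893 + (-2 - 4*√2) = -5895 - 4*√2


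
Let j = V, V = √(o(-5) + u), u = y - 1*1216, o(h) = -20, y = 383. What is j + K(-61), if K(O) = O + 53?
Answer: -8 + I*√853 ≈ -8.0 + 29.206*I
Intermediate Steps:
u = -833 (u = 383 - 1*1216 = 383 - 1216 = -833)
K(O) = 53 + O
V = I*√853 (V = √(-20 - 833) = √(-853) = I*√853 ≈ 29.206*I)
j = I*√853 ≈ 29.206*I
j + K(-61) = I*√853 + (53 - 61) = I*√853 - 8 = -8 + I*√853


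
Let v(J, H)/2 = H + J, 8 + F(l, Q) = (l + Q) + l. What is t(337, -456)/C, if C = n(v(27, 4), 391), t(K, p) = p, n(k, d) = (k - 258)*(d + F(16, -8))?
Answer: 114/19943 ≈ 0.0057163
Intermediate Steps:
F(l, Q) = -8 + Q + 2*l (F(l, Q) = -8 + ((l + Q) + l) = -8 + ((Q + l) + l) = -8 + (Q + 2*l) = -8 + Q + 2*l)
v(J, H) = 2*H + 2*J (v(J, H) = 2*(H + J) = 2*H + 2*J)
n(k, d) = (-258 + k)*(16 + d) (n(k, d) = (k - 258)*(d + (-8 - 8 + 2*16)) = (-258 + k)*(d + (-8 - 8 + 32)) = (-258 + k)*(d + 16) = (-258 + k)*(16 + d))
C = -79772 (C = -4128 - 258*391 + 16*(2*4 + 2*27) + 391*(2*4 + 2*27) = -4128 - 100878 + 16*(8 + 54) + 391*(8 + 54) = -4128 - 100878 + 16*62 + 391*62 = -4128 - 100878 + 992 + 24242 = -79772)
t(337, -456)/C = -456/(-79772) = -456*(-1/79772) = 114/19943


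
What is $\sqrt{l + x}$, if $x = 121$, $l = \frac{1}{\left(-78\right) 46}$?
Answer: $\frac{\sqrt{389429859}}{1794} \approx 11.0$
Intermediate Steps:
$l = - \frac{1}{3588}$ ($l = \frac{1}{-3588} = - \frac{1}{3588} \approx -0.00027871$)
$\sqrt{l + x} = \sqrt{- \frac{1}{3588} + 121} = \sqrt{\frac{434147}{3588}} = \frac{\sqrt{389429859}}{1794}$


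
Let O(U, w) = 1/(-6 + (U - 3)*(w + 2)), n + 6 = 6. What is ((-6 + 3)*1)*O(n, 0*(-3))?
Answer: ¼ ≈ 0.25000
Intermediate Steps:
n = 0 (n = -6 + 6 = 0)
O(U, w) = 1/(-6 + (-3 + U)*(2 + w))
((-6 + 3)*1)*O(n, 0*(-3)) = ((-6 + 3)*1)/(-12 - 0*(-3) + 2*0 + 0*(0*(-3))) = (-3*1)/(-12 - 3*0 + 0 + 0*0) = -3/(-12 + 0 + 0 + 0) = -3/(-12) = -3*(-1/12) = ¼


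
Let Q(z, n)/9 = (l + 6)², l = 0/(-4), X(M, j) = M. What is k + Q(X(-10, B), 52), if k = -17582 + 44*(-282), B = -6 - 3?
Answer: -29666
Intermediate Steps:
B = -9
l = 0 (l = 0*(-¼) = 0)
Q(z, n) = 324 (Q(z, n) = 9*(0 + 6)² = 9*6² = 9*36 = 324)
k = -29990 (k = -17582 - 12408 = -29990)
k + Q(X(-10, B), 52) = -29990 + 324 = -29666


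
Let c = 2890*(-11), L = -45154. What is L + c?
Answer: -76944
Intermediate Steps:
c = -31790
L + c = -45154 - 31790 = -76944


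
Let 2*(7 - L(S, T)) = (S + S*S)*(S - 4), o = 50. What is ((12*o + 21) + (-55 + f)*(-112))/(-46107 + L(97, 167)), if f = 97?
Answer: 4083/488129 ≈ 0.0083646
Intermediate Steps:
L(S, T) = 7 - (-4 + S)*(S + S²)/2 (L(S, T) = 7 - (S + S*S)*(S - 4)/2 = 7 - (S + S²)*(-4 + S)/2 = 7 - (-4 + S)*(S + S²)/2)
((12*o + 21) + (-55 + f)*(-112))/(-46107 + L(97, 167)) = ((12*50 + 21) + (-55 + 97)*(-112))/(-46107 + (7 + 2*97 - ½*97³ + (3/2)*97²)) = ((600 + 21) + 42*(-112))/(-46107 + (7 + 194 - ½*912673 + (3/2)*9409)) = (621 - 4704)/(-46107 + (7 + 194 - 912673/2 + 28227/2)) = -4083/(-46107 - 442022) = -4083/(-488129) = -4083*(-1/488129) = 4083/488129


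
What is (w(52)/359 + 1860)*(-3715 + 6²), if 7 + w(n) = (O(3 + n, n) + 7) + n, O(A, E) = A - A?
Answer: -2456806768/359 ≈ -6.8435e+6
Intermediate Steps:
O(A, E) = 0
w(n) = n (w(n) = -7 + ((0 + 7) + n) = -7 + (7 + n) = n)
(w(52)/359 + 1860)*(-3715 + 6²) = (52/359 + 1860)*(-3715 + 6²) = (52*(1/359) + 1860)*(-3715 + 36) = (52/359 + 1860)*(-3679) = (667792/359)*(-3679) = -2456806768/359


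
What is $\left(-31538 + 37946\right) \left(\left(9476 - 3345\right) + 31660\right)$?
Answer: $242164728$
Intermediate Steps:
$\left(-31538 + 37946\right) \left(\left(9476 - 3345\right) + 31660\right) = 6408 \left(6131 + 31660\right) = 6408 \cdot 37791 = 242164728$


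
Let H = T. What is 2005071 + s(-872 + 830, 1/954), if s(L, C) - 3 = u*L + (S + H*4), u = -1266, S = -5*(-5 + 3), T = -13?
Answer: 2058204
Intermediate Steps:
H = -13
S = 10 (S = -5*(-2) = 10)
s(L, C) = -39 - 1266*L (s(L, C) = 3 + (-1266*L + (10 - 13*4)) = 3 + (-1266*L + (10 - 52)) = 3 + (-1266*L - 42) = 3 + (-42 - 1266*L) = -39 - 1266*L)
2005071 + s(-872 + 830, 1/954) = 2005071 + (-39 - 1266*(-872 + 830)) = 2005071 + (-39 - 1266*(-42)) = 2005071 + (-39 + 53172) = 2005071 + 53133 = 2058204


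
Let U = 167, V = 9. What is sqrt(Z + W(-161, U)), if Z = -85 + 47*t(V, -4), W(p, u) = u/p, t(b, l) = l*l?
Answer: 2*sqrt(4315605)/161 ≈ 25.806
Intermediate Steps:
t(b, l) = l**2
Z = 667 (Z = -85 + 47*(-4)**2 = -85 + 47*16 = -85 + 752 = 667)
sqrt(Z + W(-161, U)) = sqrt(667 + 167/(-161)) = sqrt(667 + 167*(-1/161)) = sqrt(667 - 167/161) = sqrt(107220/161) = 2*sqrt(4315605)/161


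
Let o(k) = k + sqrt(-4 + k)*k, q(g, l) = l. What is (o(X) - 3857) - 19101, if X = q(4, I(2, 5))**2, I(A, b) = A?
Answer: -22954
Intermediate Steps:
X = 4 (X = 2**2 = 4)
o(k) = k + k*sqrt(-4 + k)
(o(X) - 3857) - 19101 = (4*(1 + sqrt(-4 + 4)) - 3857) - 19101 = (4*(1 + sqrt(0)) - 3857) - 19101 = (4*(1 + 0) - 3857) - 19101 = (4*1 - 3857) - 19101 = (4 - 3857) - 19101 = -3853 - 19101 = -22954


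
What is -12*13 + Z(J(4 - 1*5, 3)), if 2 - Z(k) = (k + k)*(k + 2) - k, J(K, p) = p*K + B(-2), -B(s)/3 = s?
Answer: -181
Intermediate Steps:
B(s) = -3*s
J(K, p) = 6 + K*p (J(K, p) = p*K - 3*(-2) = K*p + 6 = 6 + K*p)
Z(k) = 2 + k - 2*k*(2 + k) (Z(k) = 2 - ((k + k)*(k + 2) - k) = 2 - ((2*k)*(2 + k) - k) = 2 - (2*k*(2 + k) - k) = 2 - (-k + 2*k*(2 + k)) = 2 + (k - 2*k*(2 + k)) = 2 + k - 2*k*(2 + k))
-12*13 + Z(J(4 - 1*5, 3)) = -12*13 + (2 - 3*(6 + (4 - 1*5)*3) - 2*(6 + (4 - 1*5)*3)²) = -156 + (2 - 3*(6 + (4 - 5)*3) - 2*(6 + (4 - 5)*3)²) = -156 + (2 - 3*(6 - 1*3) - 2*(6 - 1*3)²) = -156 + (2 - 3*(6 - 3) - 2*(6 - 3)²) = -156 + (2 - 3*3 - 2*3²) = -156 + (2 - 9 - 2*9) = -156 + (2 - 9 - 18) = -156 - 25 = -181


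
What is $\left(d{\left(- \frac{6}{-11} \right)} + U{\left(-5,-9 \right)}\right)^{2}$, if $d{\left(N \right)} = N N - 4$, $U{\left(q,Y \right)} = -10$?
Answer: $\frac{2748964}{14641} \approx 187.76$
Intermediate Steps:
$d{\left(N \right)} = -4 + N^{2}$ ($d{\left(N \right)} = N^{2} - 4 = -4 + N^{2}$)
$\left(d{\left(- \frac{6}{-11} \right)} + U{\left(-5,-9 \right)}\right)^{2} = \left(\left(-4 + \left(- \frac{6}{-11}\right)^{2}\right) - 10\right)^{2} = \left(\left(-4 + \left(- \frac{6 \left(-1\right)}{11}\right)^{2}\right) - 10\right)^{2} = \left(\left(-4 + \left(\left(-1\right) \left(- \frac{6}{11}\right)\right)^{2}\right) - 10\right)^{2} = \left(\left(-4 + \left(\frac{6}{11}\right)^{2}\right) - 10\right)^{2} = \left(\left(-4 + \frac{36}{121}\right) - 10\right)^{2} = \left(- \frac{448}{121} - 10\right)^{2} = \left(- \frac{1658}{121}\right)^{2} = \frac{2748964}{14641}$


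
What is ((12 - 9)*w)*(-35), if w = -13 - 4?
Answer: 1785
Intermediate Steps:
w = -17
((12 - 9)*w)*(-35) = ((12 - 9)*(-17))*(-35) = (3*(-17))*(-35) = -51*(-35) = 1785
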